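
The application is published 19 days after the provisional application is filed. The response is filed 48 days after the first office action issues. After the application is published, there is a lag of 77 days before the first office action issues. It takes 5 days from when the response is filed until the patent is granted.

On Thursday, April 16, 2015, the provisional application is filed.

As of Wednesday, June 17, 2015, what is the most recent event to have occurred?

The application is published

The provisional application is filed: Apr 16, 2015.
The application is published: Apr 16, 2015 + 19 days = May 5, 2015.
The first office action issues: May 5, 2015 + 77 days = Jul 21, 2015.
The response is filed: Jul 21, 2015 + 48 days = Sep 7, 2015.
The patent is granted: Sep 7, 2015 + 5 days = Sep 12, 2015.
Jun 17, 2015 falls between when the application is published (May 5, 2015) and when the first office action issues (Jul 21, 2015).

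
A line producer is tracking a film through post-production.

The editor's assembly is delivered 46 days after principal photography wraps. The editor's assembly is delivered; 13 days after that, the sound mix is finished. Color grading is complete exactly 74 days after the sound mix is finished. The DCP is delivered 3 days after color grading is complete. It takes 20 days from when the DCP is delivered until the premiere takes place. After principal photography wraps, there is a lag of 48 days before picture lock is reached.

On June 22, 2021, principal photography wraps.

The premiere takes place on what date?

November 25, 2021

Principal photography wraps: Jun 22, 2021.
The editor's assembly is delivered: Jun 22, 2021 + 46 days = Aug 7, 2021.
The sound mix is finished: Aug 7, 2021 + 13 days = Aug 20, 2021.
Color grading is complete: Aug 20, 2021 + 74 days = Nov 2, 2021.
The DCP is delivered: Nov 2, 2021 + 3 days = Nov 5, 2021.
The premiere takes place: Nov 5, 2021 + 20 days = Nov 25, 2021.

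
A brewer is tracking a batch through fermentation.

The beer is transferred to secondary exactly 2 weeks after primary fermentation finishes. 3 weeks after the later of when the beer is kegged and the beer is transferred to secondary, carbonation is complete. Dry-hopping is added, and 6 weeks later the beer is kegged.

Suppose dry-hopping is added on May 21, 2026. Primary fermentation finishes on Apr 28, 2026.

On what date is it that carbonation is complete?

Jul 23, 2026

Dry-hopping is added: May 21, 2026.
The beer is kegged: May 21, 2026 + 6 weeks = Jul 2, 2026.
Primary fermentation finishes: Apr 28, 2026.
The beer is transferred to secondary: Apr 28, 2026 + 2 weeks = May 12, 2026.
Both prerequisites met — the beer is kegged (Jul 2, 2026), the beer is transferred to secondary (May 12, 2026); the later is Jul 2, 2026.
Carbonation is complete: Jul 2, 2026 + 3 weeks = Jul 23, 2026.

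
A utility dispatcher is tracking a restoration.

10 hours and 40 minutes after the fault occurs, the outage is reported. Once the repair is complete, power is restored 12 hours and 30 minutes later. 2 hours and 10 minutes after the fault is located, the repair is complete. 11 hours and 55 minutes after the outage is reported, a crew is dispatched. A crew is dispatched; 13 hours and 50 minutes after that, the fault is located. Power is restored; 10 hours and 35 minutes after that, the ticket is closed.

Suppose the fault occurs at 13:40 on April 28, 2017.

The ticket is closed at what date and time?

03:20 on May 1, 2017

The fault occurs: 13:40 Apr 28, 2017.
The outage is reported: 13:40 Apr 28, 2017 + 10h40m = 00:20 Apr 29, 2017.
A crew is dispatched: 00:20 Apr 29, 2017 + 11h55m = 12:15 Apr 29, 2017.
The fault is located: 12:15 Apr 29, 2017 + 13h50m = 02:05 Apr 30, 2017.
The repair is complete: 02:05 Apr 30, 2017 + 2h10m = 04:15 Apr 30, 2017.
Power is restored: 04:15 Apr 30, 2017 + 12h30m = 16:45 Apr 30, 2017.
The ticket is closed: 16:45 Apr 30, 2017 + 10h35m = 03:20 May 1, 2017.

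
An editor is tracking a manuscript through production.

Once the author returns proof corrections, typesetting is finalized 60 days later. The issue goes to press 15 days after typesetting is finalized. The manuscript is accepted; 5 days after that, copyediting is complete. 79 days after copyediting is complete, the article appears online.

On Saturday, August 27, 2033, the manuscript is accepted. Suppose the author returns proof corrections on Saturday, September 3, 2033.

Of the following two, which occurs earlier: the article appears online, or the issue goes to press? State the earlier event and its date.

The manuscript is accepted: Aug 27, 2033.
Copyediting is complete: Aug 27, 2033 + 5 days = Sep 1, 2033.
The article appears online: Sep 1, 2033 + 79 days = Nov 19, 2033.
The author returns proof corrections: Sep 3, 2033.
Typesetting is finalized: Sep 3, 2033 + 60 days = Nov 2, 2033.
The issue goes to press: Nov 2, 2033 + 15 days = Nov 17, 2033.
Comparing: the article appears online on Nov 19, 2033 vs the issue goes to press on Nov 17, 2033. Earlier: the issue goes to press.

The issue goes to press — Thursday, November 17, 2033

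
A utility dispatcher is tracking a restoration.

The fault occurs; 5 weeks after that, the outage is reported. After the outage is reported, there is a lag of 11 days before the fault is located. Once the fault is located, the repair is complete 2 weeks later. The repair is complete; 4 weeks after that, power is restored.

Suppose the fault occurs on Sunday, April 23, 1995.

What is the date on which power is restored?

Thursday, July 20, 1995

The fault occurs: Apr 23, 1995.
The outage is reported: Apr 23, 1995 + 5 weeks = May 28, 1995.
The fault is located: May 28, 1995 + 11 days = Jun 8, 1995.
The repair is complete: Jun 8, 1995 + 2 weeks = Jun 22, 1995.
Power is restored: Jun 22, 1995 + 4 weeks = Jul 20, 1995.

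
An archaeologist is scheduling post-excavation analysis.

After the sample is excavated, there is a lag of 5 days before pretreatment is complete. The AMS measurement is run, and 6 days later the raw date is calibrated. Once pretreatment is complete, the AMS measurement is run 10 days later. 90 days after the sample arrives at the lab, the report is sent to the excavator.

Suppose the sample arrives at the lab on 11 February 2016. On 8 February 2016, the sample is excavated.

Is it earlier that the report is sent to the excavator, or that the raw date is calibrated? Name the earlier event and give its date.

The sample arrives at the lab: Feb 11, 2016.
The report is sent to the excavator: Feb 11, 2016 + 90 days = May 11, 2016.
The sample is excavated: Feb 8, 2016.
Pretreatment is complete: Feb 8, 2016 + 5 days = Feb 13, 2016.
The AMS measurement is run: Feb 13, 2016 + 10 days = Feb 23, 2016.
The raw date is calibrated: Feb 23, 2016 + 6 days = Feb 29, 2016.
Comparing: the report is sent to the excavator on May 11, 2016 vs the raw date is calibrated on Feb 29, 2016. Earlier: the raw date is calibrated.

The raw date is calibrated — 29 February 2016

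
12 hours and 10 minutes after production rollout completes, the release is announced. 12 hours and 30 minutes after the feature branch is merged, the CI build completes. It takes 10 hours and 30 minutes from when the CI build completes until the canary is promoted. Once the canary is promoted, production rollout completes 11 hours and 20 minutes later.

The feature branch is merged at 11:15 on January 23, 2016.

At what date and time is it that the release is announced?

The feature branch is merged: 11:15 Jan 23, 2016.
The CI build completes: 11:15 Jan 23, 2016 + 12h30m = 23:45 Jan 23, 2016.
The canary is promoted: 23:45 Jan 23, 2016 + 10h30m = 10:15 Jan 24, 2016.
Production rollout completes: 10:15 Jan 24, 2016 + 11h20m = 21:35 Jan 24, 2016.
The release is announced: 21:35 Jan 24, 2016 + 12h10m = 09:45 Jan 25, 2016.

09:45 on January 25, 2016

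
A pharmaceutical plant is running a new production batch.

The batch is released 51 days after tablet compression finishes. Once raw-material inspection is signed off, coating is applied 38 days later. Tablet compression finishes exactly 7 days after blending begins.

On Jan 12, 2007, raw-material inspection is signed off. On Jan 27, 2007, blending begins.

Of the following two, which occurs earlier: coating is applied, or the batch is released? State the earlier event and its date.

Raw-material inspection is signed off: Jan 12, 2007.
Coating is applied: Jan 12, 2007 + 38 days = Feb 19, 2007.
Blending begins: Jan 27, 2007.
Tablet compression finishes: Jan 27, 2007 + 7 days = Feb 3, 2007.
The batch is released: Feb 3, 2007 + 51 days = Mar 26, 2007.
Comparing: coating is applied on Feb 19, 2007 vs the batch is released on Mar 26, 2007. Earlier: coating is applied.

Coating is applied — Feb 19, 2007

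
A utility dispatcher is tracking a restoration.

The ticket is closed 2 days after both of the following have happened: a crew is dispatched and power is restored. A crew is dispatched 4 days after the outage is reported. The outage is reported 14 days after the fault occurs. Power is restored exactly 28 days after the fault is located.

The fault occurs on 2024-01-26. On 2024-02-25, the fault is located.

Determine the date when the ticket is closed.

The fault occurs: Jan 26, 2024.
The outage is reported: Jan 26, 2024 + 14 days = Feb 9, 2024.
A crew is dispatched: Feb 9, 2024 + 4 days = Feb 13, 2024.
The fault is located: Feb 25, 2024.
Power is restored: Feb 25, 2024 + 28 days = Mar 24, 2024.
Both prerequisites met — a crew is dispatched (Feb 13, 2024), power is restored (Mar 24, 2024); the later is Mar 24, 2024.
The ticket is closed: Mar 24, 2024 + 2 days = Mar 26, 2024.

2024-03-26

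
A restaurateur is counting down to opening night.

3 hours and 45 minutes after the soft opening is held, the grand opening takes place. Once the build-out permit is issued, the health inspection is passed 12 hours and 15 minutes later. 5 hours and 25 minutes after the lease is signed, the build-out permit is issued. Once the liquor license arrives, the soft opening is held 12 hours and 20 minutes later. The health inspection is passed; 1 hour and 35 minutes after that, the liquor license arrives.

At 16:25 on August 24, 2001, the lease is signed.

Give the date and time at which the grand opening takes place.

The lease is signed: 16:25 Aug 24, 2001.
The build-out permit is issued: 16:25 Aug 24, 2001 + 5h25m = 21:50 Aug 24, 2001.
The health inspection is passed: 21:50 Aug 24, 2001 + 12h15m = 10:05 Aug 25, 2001.
The liquor license arrives: 10:05 Aug 25, 2001 + 1h35m = 11:40 Aug 25, 2001.
The soft opening is held: 11:40 Aug 25, 2001 + 12h20m = 00:00 Aug 26, 2001.
The grand opening takes place: 00:00 Aug 26, 2001 + 3h45m = 03:45 Aug 26, 2001.

03:45 on August 26, 2001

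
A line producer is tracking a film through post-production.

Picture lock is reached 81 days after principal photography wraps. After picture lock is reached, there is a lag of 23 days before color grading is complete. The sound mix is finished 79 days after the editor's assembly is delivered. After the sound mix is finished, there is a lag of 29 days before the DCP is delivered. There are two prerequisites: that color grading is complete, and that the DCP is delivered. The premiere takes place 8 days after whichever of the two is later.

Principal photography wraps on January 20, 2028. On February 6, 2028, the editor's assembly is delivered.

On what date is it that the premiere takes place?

June 1, 2028

Principal photography wraps: Jan 20, 2028.
Picture lock is reached: Jan 20, 2028 + 81 days = Apr 10, 2028.
Color grading is complete: Apr 10, 2028 + 23 days = May 3, 2028.
The editor's assembly is delivered: Feb 6, 2028.
The sound mix is finished: Feb 6, 2028 + 79 days = Apr 25, 2028.
The DCP is delivered: Apr 25, 2028 + 29 days = May 24, 2028.
Both prerequisites met — color grading is complete (May 3, 2028), the DCP is delivered (May 24, 2028); the later is May 24, 2028.
The premiere takes place: May 24, 2028 + 8 days = Jun 1, 2028.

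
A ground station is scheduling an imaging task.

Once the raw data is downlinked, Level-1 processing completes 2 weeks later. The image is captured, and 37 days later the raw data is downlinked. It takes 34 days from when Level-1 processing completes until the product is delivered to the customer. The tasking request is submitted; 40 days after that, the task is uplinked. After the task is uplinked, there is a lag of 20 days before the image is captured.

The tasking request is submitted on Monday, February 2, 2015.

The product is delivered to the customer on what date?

Saturday, June 27, 2015

The tasking request is submitted: Feb 2, 2015.
The task is uplinked: Feb 2, 2015 + 40 days = Mar 14, 2015.
The image is captured: Mar 14, 2015 + 20 days = Apr 3, 2015.
The raw data is downlinked: Apr 3, 2015 + 37 days = May 10, 2015.
Level-1 processing completes: May 10, 2015 + 2 weeks = May 24, 2015.
The product is delivered to the customer: May 24, 2015 + 34 days = Jun 27, 2015.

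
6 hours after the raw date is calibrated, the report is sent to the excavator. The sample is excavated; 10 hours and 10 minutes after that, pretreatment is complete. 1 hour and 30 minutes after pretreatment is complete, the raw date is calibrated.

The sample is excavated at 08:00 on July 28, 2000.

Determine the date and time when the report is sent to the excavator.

The sample is excavated: 08:00 Jul 28, 2000.
Pretreatment is complete: 08:00 Jul 28, 2000 + 10h10m = 18:10 Jul 28, 2000.
The raw date is calibrated: 18:10 Jul 28, 2000 + 1h30m = 19:40 Jul 28, 2000.
The report is sent to the excavator: 19:40 Jul 28, 2000 + 6h = 01:40 Jul 29, 2000.

01:40 on July 29, 2000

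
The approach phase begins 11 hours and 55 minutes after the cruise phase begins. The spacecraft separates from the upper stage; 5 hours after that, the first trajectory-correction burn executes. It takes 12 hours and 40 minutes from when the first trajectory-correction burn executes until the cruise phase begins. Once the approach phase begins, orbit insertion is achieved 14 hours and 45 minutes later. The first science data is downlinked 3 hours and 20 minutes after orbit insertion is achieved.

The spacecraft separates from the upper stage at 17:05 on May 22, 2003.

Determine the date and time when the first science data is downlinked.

16:45 on May 24, 2003

The spacecraft separates from the upper stage: 17:05 May 22, 2003.
The first trajectory-correction burn executes: 17:05 May 22, 2003 + 5h = 22:05 May 22, 2003.
The cruise phase begins: 22:05 May 22, 2003 + 12h40m = 10:45 May 23, 2003.
The approach phase begins: 10:45 May 23, 2003 + 11h55m = 22:40 May 23, 2003.
Orbit insertion is achieved: 22:40 May 23, 2003 + 14h45m = 13:25 May 24, 2003.
The first science data is downlinked: 13:25 May 24, 2003 + 3h20m = 16:45 May 24, 2003.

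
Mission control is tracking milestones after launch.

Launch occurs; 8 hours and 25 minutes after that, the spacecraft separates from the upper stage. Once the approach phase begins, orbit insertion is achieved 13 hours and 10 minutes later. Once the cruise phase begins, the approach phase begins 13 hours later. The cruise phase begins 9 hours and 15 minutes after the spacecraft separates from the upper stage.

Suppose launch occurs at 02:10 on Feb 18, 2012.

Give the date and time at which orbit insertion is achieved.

22:00 on Feb 19, 2012

Launch occurs: 02:10 Feb 18, 2012.
The spacecraft separates from the upper stage: 02:10 Feb 18, 2012 + 8h25m = 10:35 Feb 18, 2012.
The cruise phase begins: 10:35 Feb 18, 2012 + 9h15m = 19:50 Feb 18, 2012.
The approach phase begins: 19:50 Feb 18, 2012 + 13h = 08:50 Feb 19, 2012.
Orbit insertion is achieved: 08:50 Feb 19, 2012 + 13h10m = 22:00 Feb 19, 2012.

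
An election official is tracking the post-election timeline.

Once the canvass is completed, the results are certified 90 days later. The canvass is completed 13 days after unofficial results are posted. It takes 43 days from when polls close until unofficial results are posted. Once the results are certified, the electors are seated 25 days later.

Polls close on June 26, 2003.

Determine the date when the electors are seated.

Polls close: Jun 26, 2003.
Unofficial results are posted: Jun 26, 2003 + 43 days = Aug 8, 2003.
The canvass is completed: Aug 8, 2003 + 13 days = Aug 21, 2003.
The results are certified: Aug 21, 2003 + 90 days = Nov 19, 2003.
The electors are seated: Nov 19, 2003 + 25 days = Dec 14, 2003.

December 14, 2003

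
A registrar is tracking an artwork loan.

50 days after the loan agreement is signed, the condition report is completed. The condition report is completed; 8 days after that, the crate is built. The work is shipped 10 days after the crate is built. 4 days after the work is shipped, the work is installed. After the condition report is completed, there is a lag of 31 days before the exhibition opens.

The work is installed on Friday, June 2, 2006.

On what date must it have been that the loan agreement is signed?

Wednesday, March 22, 2006

The work is installed: Jun 2, 2006.
The work is shipped: Jun 2, 2006 − 4 days = May 29, 2006.
The crate is built: May 29, 2006 − 10 days = May 19, 2006.
The condition report is completed: May 19, 2006 − 8 days = May 11, 2006.
The loan agreement is signed: May 11, 2006 − 50 days = Mar 22, 2006.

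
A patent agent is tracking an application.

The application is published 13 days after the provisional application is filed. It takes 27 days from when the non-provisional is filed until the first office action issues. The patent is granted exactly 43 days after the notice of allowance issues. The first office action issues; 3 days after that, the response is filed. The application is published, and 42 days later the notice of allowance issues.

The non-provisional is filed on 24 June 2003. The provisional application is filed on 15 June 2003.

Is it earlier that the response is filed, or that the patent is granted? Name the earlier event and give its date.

The non-provisional is filed: Jun 24, 2003.
The first office action issues: Jun 24, 2003 + 27 days = Jul 21, 2003.
The response is filed: Jul 21, 2003 + 3 days = Jul 24, 2003.
The provisional application is filed: Jun 15, 2003.
The application is published: Jun 15, 2003 + 13 days = Jun 28, 2003.
The notice of allowance issues: Jun 28, 2003 + 42 days = Aug 9, 2003.
The patent is granted: Aug 9, 2003 + 43 days = Sep 21, 2003.
Comparing: the response is filed on Jul 24, 2003 vs the patent is granted on Sep 21, 2003. Earlier: the response is filed.

The response is filed — 24 July 2003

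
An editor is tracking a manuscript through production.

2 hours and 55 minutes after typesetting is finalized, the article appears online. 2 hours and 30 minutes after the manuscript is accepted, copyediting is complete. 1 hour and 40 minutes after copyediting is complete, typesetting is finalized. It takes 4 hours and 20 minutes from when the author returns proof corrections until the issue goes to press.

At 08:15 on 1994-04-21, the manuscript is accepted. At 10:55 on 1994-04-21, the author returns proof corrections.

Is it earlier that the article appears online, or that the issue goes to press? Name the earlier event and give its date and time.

The manuscript is accepted: 08:15 Apr 21, 1994.
Copyediting is complete: 08:15 Apr 21, 1994 + 2h30m = 10:45 Apr 21, 1994.
Typesetting is finalized: 10:45 Apr 21, 1994 + 1h40m = 12:25 Apr 21, 1994.
The article appears online: 12:25 Apr 21, 1994 + 2h55m = 15:20 Apr 21, 1994.
The author returns proof corrections: 10:55 Apr 21, 1994.
The issue goes to press: 10:55 Apr 21, 1994 + 4h20m = 15:15 Apr 21, 1994.
Comparing: the article appears online at 15:20 Apr 21, 1994 vs the issue goes to press at 15:15 Apr 21, 1994. Earlier: the issue goes to press.

The issue goes to press — 15:15 on 1994-04-21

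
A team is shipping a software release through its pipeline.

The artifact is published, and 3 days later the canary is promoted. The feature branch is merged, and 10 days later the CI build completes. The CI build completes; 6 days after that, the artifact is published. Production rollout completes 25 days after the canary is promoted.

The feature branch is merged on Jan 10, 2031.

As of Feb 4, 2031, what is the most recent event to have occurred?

The canary is promoted

The feature branch is merged: Jan 10, 2031.
The CI build completes: Jan 10, 2031 + 10 days = Jan 20, 2031.
The artifact is published: Jan 20, 2031 + 6 days = Jan 26, 2031.
The canary is promoted: Jan 26, 2031 + 3 days = Jan 29, 2031.
Production rollout completes: Jan 29, 2031 + 25 days = Feb 23, 2031.
Feb 4, 2031 falls between when the canary is promoted (Jan 29, 2031) and when production rollout completes (Feb 23, 2031).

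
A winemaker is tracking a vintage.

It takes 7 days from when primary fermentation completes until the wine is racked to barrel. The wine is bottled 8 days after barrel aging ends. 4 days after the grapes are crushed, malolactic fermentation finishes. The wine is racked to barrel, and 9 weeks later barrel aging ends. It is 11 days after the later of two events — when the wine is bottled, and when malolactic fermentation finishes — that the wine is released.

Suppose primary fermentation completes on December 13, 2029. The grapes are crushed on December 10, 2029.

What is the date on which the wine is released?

Primary fermentation completes: Dec 13, 2029.
The wine is racked to barrel: Dec 13, 2029 + 7 days = Dec 20, 2029.
Barrel aging ends: Dec 20, 2029 + 9 weeks = Feb 21, 2030.
The wine is bottled: Feb 21, 2030 + 8 days = Mar 1, 2030.
The grapes are crushed: Dec 10, 2029.
Malolactic fermentation finishes: Dec 10, 2029 + 4 days = Dec 14, 2029.
Both prerequisites met — the wine is bottled (Mar 1, 2030), malolactic fermentation finishes (Dec 14, 2029); the later is Mar 1, 2030.
The wine is released: Mar 1, 2030 + 11 days = Mar 12, 2030.

March 12, 2030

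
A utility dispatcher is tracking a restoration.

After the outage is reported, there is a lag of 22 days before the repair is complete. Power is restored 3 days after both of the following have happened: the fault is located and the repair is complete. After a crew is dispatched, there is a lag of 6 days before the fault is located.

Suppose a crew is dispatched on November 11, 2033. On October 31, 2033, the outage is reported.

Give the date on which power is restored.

November 25, 2033

A crew is dispatched: Nov 11, 2033.
The fault is located: Nov 11, 2033 + 6 days = Nov 17, 2033.
The outage is reported: Oct 31, 2033.
The repair is complete: Oct 31, 2033 + 22 days = Nov 22, 2033.
Both prerequisites met — the fault is located (Nov 17, 2033), the repair is complete (Nov 22, 2033); the later is Nov 22, 2033.
Power is restored: Nov 22, 2033 + 3 days = Nov 25, 2033.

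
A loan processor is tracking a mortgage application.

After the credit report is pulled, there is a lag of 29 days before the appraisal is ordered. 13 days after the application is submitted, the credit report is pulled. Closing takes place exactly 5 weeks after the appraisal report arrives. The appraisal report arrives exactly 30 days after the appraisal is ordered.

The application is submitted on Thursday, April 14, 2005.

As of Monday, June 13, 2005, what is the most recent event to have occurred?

The appraisal is ordered

The application is submitted: Apr 14, 2005.
The credit report is pulled: Apr 14, 2005 + 13 days = Apr 27, 2005.
The appraisal is ordered: Apr 27, 2005 + 29 days = May 26, 2005.
The appraisal report arrives: May 26, 2005 + 30 days = Jun 25, 2005.
Closing takes place: Jun 25, 2005 + 5 weeks = Jul 30, 2005.
Jun 13, 2005 falls between when the appraisal is ordered (May 26, 2005) and when the appraisal report arrives (Jun 25, 2005).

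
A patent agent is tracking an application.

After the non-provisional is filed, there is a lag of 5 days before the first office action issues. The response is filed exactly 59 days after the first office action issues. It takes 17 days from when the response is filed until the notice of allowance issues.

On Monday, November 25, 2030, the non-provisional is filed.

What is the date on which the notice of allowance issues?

Friday, February 14, 2031

The non-provisional is filed: Nov 25, 2030.
The first office action issues: Nov 25, 2030 + 5 days = Nov 30, 2030.
The response is filed: Nov 30, 2030 + 59 days = Jan 28, 2031.
The notice of allowance issues: Jan 28, 2031 + 17 days = Feb 14, 2031.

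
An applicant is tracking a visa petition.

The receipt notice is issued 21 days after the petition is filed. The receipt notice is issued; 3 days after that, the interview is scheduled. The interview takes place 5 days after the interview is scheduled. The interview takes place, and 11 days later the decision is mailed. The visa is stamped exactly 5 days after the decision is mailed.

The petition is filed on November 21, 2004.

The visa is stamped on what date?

January 5, 2005

The petition is filed: Nov 21, 2004.
The receipt notice is issued: Nov 21, 2004 + 21 days = Dec 12, 2004.
The interview is scheduled: Dec 12, 2004 + 3 days = Dec 15, 2004.
The interview takes place: Dec 15, 2004 + 5 days = Dec 20, 2004.
The decision is mailed: Dec 20, 2004 + 11 days = Dec 31, 2004.
The visa is stamped: Dec 31, 2004 + 5 days = Jan 5, 2005.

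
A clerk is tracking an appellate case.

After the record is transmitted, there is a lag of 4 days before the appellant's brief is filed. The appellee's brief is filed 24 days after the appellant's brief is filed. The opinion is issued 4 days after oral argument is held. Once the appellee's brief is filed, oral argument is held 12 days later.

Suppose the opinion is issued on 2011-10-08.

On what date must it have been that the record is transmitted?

The opinion is issued: Oct 8, 2011.
Oral argument is held: Oct 8, 2011 − 4 days = Oct 4, 2011.
The appellee's brief is filed: Oct 4, 2011 − 12 days = Sep 22, 2011.
The appellant's brief is filed: Sep 22, 2011 − 24 days = Aug 29, 2011.
The record is transmitted: Aug 29, 2011 − 4 days = Aug 25, 2011.

2011-08-25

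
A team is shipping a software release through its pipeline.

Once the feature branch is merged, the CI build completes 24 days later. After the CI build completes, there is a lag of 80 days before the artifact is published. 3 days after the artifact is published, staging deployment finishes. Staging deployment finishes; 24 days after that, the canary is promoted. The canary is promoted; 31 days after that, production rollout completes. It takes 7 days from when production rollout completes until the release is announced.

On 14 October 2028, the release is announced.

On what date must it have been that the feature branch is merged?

The release is announced: Oct 14, 2028.
Production rollout completes: Oct 14, 2028 − 7 days = Oct 7, 2028.
The canary is promoted: Oct 7, 2028 − 31 days = Sep 6, 2028.
Staging deployment finishes: Sep 6, 2028 − 24 days = Aug 13, 2028.
The artifact is published: Aug 13, 2028 − 3 days = Aug 10, 2028.
The CI build completes: Aug 10, 2028 − 80 days = May 22, 2028.
The feature branch is merged: May 22, 2028 − 24 days = Apr 28, 2028.

28 April 2028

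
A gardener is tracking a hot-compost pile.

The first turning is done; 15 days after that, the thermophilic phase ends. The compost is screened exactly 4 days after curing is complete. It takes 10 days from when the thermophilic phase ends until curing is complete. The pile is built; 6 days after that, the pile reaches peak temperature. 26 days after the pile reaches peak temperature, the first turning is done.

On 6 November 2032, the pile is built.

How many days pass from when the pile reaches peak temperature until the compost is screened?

Causal path: the pile reaches peak temperature → the first turning is done → the thermophilic phase ends → curing is complete → the compost is screened.
Total delay along the path: 26 + 15 + 10 + 4 = 55 days.

55 days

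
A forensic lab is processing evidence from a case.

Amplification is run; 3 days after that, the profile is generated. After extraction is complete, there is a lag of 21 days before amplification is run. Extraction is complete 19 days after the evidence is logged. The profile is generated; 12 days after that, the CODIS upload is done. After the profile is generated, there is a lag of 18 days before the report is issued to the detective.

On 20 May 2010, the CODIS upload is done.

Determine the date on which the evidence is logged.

The CODIS upload is done: May 20, 2010.
The profile is generated: May 20, 2010 − 12 days = May 8, 2010.
Amplification is run: May 8, 2010 − 3 days = May 5, 2010.
Extraction is complete: May 5, 2010 − 21 days = Apr 14, 2010.
The evidence is logged: Apr 14, 2010 − 19 days = Mar 26, 2010.

26 March 2010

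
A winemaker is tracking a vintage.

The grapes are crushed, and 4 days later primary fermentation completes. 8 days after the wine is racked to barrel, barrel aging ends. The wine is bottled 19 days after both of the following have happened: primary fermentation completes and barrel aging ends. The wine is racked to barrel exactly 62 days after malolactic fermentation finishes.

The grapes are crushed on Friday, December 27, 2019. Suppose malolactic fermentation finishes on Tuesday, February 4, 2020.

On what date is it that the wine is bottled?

Sunday, May 3, 2020

The grapes are crushed: Dec 27, 2019.
Primary fermentation completes: Dec 27, 2019 + 4 days = Dec 31, 2019.
Malolactic fermentation finishes: Feb 4, 2020.
The wine is racked to barrel: Feb 4, 2020 + 62 days = Apr 6, 2020.
Barrel aging ends: Apr 6, 2020 + 8 days = Apr 14, 2020.
Both prerequisites met — primary fermentation completes (Dec 31, 2019), barrel aging ends (Apr 14, 2020); the later is Apr 14, 2020.
The wine is bottled: Apr 14, 2020 + 19 days = May 3, 2020.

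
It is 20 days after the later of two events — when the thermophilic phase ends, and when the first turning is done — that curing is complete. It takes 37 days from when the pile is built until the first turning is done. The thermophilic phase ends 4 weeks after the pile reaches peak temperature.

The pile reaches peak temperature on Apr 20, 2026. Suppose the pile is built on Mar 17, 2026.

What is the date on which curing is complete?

The pile reaches peak temperature: Apr 20, 2026.
The thermophilic phase ends: Apr 20, 2026 + 4 weeks = May 18, 2026.
The pile is built: Mar 17, 2026.
The first turning is done: Mar 17, 2026 + 37 days = Apr 23, 2026.
Both prerequisites met — the thermophilic phase ends (May 18, 2026), the first turning is done (Apr 23, 2026); the later is May 18, 2026.
Curing is complete: May 18, 2026 + 20 days = Jun 7, 2026.

Jun 7, 2026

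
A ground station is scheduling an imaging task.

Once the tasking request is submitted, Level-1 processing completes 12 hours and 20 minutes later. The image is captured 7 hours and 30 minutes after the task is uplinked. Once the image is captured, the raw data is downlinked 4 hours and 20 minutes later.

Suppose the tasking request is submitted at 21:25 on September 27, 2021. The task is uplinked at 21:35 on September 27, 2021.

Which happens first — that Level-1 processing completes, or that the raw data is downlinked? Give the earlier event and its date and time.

The tasking request is submitted: 21:25 Sep 27, 2021.
Level-1 processing completes: 21:25 Sep 27, 2021 + 12h20m = 09:45 Sep 28, 2021.
The task is uplinked: 21:35 Sep 27, 2021.
The image is captured: 21:35 Sep 27, 2021 + 7h30m = 05:05 Sep 28, 2021.
The raw data is downlinked: 05:05 Sep 28, 2021 + 4h20m = 09:25 Sep 28, 2021.
Comparing: Level-1 processing completes at 09:45 Sep 28, 2021 vs the raw data is downlinked at 09:25 Sep 28, 2021. Earlier: the raw data is downlinked.

The raw data is downlinked — 09:25 on September 28, 2021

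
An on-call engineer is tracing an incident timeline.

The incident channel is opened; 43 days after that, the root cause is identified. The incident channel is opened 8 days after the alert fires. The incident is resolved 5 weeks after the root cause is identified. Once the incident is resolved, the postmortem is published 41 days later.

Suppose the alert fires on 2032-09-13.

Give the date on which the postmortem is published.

2033-01-18

The alert fires: Sep 13, 2032.
The incident channel is opened: Sep 13, 2032 + 8 days = Sep 21, 2032.
The root cause is identified: Sep 21, 2032 + 43 days = Nov 3, 2032.
The incident is resolved: Nov 3, 2032 + 5 weeks = Dec 8, 2032.
The postmortem is published: Dec 8, 2032 + 41 days = Jan 18, 2033.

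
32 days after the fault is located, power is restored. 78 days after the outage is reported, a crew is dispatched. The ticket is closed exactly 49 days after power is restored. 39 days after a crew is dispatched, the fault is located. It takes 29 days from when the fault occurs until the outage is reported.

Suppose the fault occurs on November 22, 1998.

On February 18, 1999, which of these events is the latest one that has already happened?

The fault occurs: Nov 22, 1998.
The outage is reported: Nov 22, 1998 + 29 days = Dec 21, 1998.
A crew is dispatched: Dec 21, 1998 + 78 days = Mar 9, 1999.
The fault is located: Mar 9, 1999 + 39 days = Apr 17, 1999.
Power is restored: Apr 17, 1999 + 32 days = May 19, 1999.
The ticket is closed: May 19, 1999 + 49 days = Jul 7, 1999.
Feb 18, 1999 falls between when the outage is reported (Dec 21, 1998) and when a crew is dispatched (Mar 9, 1999).

The outage is reported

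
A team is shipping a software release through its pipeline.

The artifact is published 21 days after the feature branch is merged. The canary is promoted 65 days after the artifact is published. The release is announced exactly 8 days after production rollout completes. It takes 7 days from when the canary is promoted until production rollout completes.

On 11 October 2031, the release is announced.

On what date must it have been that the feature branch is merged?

2 July 2031

The release is announced: Oct 11, 2031.
Production rollout completes: Oct 11, 2031 − 8 days = Oct 3, 2031.
The canary is promoted: Oct 3, 2031 − 7 days = Sep 26, 2031.
The artifact is published: Sep 26, 2031 − 65 days = Jul 23, 2031.
The feature branch is merged: Jul 23, 2031 − 21 days = Jul 2, 2031.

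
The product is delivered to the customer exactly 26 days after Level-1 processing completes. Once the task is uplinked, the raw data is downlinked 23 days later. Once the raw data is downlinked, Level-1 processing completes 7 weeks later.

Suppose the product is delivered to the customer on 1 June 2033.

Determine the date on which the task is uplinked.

23 February 2033

The product is delivered to the customer: Jun 1, 2033.
Level-1 processing completes: Jun 1, 2033 − 26 days = May 6, 2033.
The raw data is downlinked: May 6, 2033 − 7 weeks = Mar 18, 2033.
The task is uplinked: Mar 18, 2033 − 23 days = Feb 23, 2033.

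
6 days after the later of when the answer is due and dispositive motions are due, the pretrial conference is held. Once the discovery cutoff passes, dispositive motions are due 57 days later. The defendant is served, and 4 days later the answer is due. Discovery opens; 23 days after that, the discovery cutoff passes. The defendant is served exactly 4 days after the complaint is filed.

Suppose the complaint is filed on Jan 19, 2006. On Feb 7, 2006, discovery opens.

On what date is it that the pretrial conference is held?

The complaint is filed: Jan 19, 2006.
The defendant is served: Jan 19, 2006 + 4 days = Jan 23, 2006.
The answer is due: Jan 23, 2006 + 4 days = Jan 27, 2006.
Discovery opens: Feb 7, 2006.
The discovery cutoff passes: Feb 7, 2006 + 23 days = Mar 2, 2006.
Dispositive motions are due: Mar 2, 2006 + 57 days = Apr 28, 2006.
Both prerequisites met — the answer is due (Jan 27, 2006), dispositive motions are due (Apr 28, 2006); the later is Apr 28, 2006.
The pretrial conference is held: Apr 28, 2006 + 6 days = May 4, 2006.

May 4, 2006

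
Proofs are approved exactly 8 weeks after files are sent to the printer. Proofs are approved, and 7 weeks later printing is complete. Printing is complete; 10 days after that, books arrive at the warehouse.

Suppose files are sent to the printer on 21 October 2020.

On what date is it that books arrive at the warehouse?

Files are sent to the printer: Oct 21, 2020.
Proofs are approved: Oct 21, 2020 + 8 weeks = Dec 16, 2020.
Printing is complete: Dec 16, 2020 + 7 weeks = Feb 3, 2021.
Books arrive at the warehouse: Feb 3, 2021 + 10 days = Feb 13, 2021.

13 February 2021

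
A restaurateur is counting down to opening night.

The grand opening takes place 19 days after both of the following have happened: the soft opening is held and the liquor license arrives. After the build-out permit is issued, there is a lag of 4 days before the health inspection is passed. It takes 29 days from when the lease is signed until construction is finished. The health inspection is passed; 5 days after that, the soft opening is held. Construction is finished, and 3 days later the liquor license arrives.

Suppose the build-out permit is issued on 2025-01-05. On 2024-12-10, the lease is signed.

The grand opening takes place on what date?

The build-out permit is issued: Jan 5, 2025.
The health inspection is passed: Jan 5, 2025 + 4 days = Jan 9, 2025.
The soft opening is held: Jan 9, 2025 + 5 days = Jan 14, 2025.
The lease is signed: Dec 10, 2024.
Construction is finished: Dec 10, 2024 + 29 days = Jan 8, 2025.
The liquor license arrives: Jan 8, 2025 + 3 days = Jan 11, 2025.
Both prerequisites met — the soft opening is held (Jan 14, 2025), the liquor license arrives (Jan 11, 2025); the later is Jan 14, 2025.
The grand opening takes place: Jan 14, 2025 + 19 days = Feb 2, 2025.

2025-02-02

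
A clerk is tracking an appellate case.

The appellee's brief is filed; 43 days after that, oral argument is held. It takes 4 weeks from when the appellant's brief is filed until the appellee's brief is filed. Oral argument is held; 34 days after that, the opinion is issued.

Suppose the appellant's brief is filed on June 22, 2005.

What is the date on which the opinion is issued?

The appellant's brief is filed: Jun 22, 2005.
The appellee's brief is filed: Jun 22, 2005 + 4 weeks = Jul 20, 2005.
Oral argument is held: Jul 20, 2005 + 43 days = Sep 1, 2005.
The opinion is issued: Sep 1, 2005 + 34 days = Oct 5, 2005.

October 5, 2005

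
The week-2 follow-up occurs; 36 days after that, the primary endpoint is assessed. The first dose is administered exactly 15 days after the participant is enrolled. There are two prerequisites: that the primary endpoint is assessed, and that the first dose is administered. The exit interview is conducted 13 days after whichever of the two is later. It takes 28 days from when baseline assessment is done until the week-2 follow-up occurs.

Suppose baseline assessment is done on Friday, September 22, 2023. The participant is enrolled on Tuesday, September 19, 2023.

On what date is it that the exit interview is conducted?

Friday, December 8, 2023

Baseline assessment is done: Sep 22, 2023.
The week-2 follow-up occurs: Sep 22, 2023 + 28 days = Oct 20, 2023.
The primary endpoint is assessed: Oct 20, 2023 + 36 days = Nov 25, 2023.
The participant is enrolled: Sep 19, 2023.
The first dose is administered: Sep 19, 2023 + 15 days = Oct 4, 2023.
Both prerequisites met — the primary endpoint is assessed (Nov 25, 2023), the first dose is administered (Oct 4, 2023); the later is Nov 25, 2023.
The exit interview is conducted: Nov 25, 2023 + 13 days = Dec 8, 2023.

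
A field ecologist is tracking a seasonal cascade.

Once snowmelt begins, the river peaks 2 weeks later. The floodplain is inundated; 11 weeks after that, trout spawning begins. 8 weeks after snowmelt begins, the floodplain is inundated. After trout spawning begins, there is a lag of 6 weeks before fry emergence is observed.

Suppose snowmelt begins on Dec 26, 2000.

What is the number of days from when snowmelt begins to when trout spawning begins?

Causal path: snowmelt begins → the floodplain is inundated → trout spawning begins.
Total delay along the path: 8 + 11 weeks = 19 weeks = 133 days.

133 days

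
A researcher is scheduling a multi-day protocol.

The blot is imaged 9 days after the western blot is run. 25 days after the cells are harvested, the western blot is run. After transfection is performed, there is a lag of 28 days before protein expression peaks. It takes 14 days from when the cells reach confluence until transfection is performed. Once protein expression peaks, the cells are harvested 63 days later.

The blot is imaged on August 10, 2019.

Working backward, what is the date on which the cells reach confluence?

The blot is imaged: Aug 10, 2019.
The western blot is run: Aug 10, 2019 − 9 days = Aug 1, 2019.
The cells are harvested: Aug 1, 2019 − 25 days = Jul 7, 2019.
Protein expression peaks: Jul 7, 2019 − 63 days = May 5, 2019.
Transfection is performed: May 5, 2019 − 28 days = Apr 7, 2019.
The cells reach confluence: Apr 7, 2019 − 14 days = Mar 24, 2019.

March 24, 2019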